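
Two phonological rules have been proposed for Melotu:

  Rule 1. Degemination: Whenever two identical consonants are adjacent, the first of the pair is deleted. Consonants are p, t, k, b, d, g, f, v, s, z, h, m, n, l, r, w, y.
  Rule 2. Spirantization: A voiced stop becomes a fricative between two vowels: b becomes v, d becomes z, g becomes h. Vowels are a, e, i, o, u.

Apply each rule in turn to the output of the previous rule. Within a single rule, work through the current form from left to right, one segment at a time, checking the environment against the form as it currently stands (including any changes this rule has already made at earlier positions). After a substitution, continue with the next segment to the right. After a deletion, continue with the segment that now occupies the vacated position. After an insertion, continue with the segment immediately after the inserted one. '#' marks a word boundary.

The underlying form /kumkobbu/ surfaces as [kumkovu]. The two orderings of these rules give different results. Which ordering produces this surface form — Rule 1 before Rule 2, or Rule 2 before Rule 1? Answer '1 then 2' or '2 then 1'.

1 then 2

Order 1 then 2:
  1 Degemination: [kumkobbu] → [kumkobu]
  2 Spirantization: [kumkobu] → [kumkovu]
  result: [kumkovu]
Order 2 then 1:
  2 Spirantization: no change — [kumkobbu]
  1 Degemination: [kumkobbu] → [kumkobu]
  result: [kumkobu]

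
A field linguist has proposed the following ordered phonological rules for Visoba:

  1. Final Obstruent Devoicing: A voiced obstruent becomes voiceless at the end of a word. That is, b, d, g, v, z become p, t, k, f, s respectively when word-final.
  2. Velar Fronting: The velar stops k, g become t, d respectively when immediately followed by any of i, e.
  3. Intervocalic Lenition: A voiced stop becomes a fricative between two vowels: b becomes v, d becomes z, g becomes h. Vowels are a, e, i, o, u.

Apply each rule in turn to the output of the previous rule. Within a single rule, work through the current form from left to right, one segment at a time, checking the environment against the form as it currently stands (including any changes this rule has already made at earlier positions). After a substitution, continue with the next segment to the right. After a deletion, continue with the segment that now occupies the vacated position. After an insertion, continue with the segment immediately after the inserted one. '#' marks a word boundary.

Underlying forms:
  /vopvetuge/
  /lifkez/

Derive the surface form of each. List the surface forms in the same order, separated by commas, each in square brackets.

/vopvetuge/:
  1 Final Obstruent Devoicing: no change — [vopvetuge]
  2 Velar Fronting: [vopvetuge] → [vopvetude]
  3 Intervocalic Lenition: [vopvetude] → [vopvetuze]
/lifkez/:
  1 Final Obstruent Devoicing: [lifkez] → [lifkes]
  2 Velar Fronting: [lifkes] → [liftes]
  3 Intervocalic Lenition: no change — [liftes]

[vopvetuze], [liftes]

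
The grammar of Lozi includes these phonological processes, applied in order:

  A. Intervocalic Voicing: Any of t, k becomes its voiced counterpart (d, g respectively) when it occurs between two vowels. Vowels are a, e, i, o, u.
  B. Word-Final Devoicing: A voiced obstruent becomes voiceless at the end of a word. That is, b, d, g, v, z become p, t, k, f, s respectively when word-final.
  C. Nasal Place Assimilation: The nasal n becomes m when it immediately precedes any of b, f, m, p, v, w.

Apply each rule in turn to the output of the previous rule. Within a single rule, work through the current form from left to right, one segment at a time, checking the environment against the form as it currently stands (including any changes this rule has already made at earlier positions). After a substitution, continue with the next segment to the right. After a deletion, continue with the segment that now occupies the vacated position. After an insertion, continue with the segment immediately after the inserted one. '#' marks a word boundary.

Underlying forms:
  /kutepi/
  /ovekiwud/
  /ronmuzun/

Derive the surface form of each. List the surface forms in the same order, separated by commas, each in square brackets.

[kudepi], [ovegiwut], [rommuzun]

/kutepi/:
  A Intervocalic Voicing: [kutepi] → [kudepi]
  B Word-Final Devoicing: no change — [kudepi]
  C Nasal Place Assimilation: no change — [kudepi]
/ovekiwud/:
  A Intervocalic Voicing: [ovekiwud] → [ovegiwud]
  B Word-Final Devoicing: [ovegiwud] → [ovegiwut]
  C Nasal Place Assimilation: no change — [ovegiwut]
/ronmuzun/:
  A Intervocalic Voicing: no change — [ronmuzun]
  B Word-Final Devoicing: no change — [ronmuzun]
  C Nasal Place Assimilation: [ronmuzun] → [rommuzun]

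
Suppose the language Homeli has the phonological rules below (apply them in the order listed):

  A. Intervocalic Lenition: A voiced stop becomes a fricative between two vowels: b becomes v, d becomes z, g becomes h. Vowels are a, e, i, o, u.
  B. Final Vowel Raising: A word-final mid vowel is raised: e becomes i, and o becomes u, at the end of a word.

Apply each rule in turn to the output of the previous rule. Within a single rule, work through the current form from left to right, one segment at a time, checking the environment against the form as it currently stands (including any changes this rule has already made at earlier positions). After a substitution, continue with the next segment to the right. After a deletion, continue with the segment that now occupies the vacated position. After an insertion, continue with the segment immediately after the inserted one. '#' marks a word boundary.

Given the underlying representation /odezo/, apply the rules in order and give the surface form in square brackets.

[ozezu]

A Intervocalic Lenition: [odezo] → [ozezo]
B Final Vowel Raising: [ozezo] → [ozezu]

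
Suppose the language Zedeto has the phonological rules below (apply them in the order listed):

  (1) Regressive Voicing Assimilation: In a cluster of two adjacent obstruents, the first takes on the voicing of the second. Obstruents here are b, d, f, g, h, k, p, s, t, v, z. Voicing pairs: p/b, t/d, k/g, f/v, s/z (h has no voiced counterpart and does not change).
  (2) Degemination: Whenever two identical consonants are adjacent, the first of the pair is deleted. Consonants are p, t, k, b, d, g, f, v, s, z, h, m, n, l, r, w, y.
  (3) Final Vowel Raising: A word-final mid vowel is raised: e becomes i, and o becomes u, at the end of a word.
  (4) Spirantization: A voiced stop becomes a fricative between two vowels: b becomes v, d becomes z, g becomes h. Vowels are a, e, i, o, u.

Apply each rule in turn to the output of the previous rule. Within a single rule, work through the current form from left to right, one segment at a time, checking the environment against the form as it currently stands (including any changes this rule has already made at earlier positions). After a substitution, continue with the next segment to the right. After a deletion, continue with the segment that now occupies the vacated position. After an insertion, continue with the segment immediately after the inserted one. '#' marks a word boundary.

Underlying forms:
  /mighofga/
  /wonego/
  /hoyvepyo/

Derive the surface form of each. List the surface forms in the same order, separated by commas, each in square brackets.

[mikhovga], [wonehu], [hoyvepyu]

/mighofga/:
  (1) Regressive Voicing Assimilation: [mighofga] → [mikhovga]
  (2) Degemination: no change — [mikhovga]
  (3) Final Vowel Raising: no change — [mikhovga]
  (4) Spirantization: no change — [mikhovga]
/wonego/:
  (1) Regressive Voicing Assimilation: no change — [wonego]
  (2) Degemination: no change — [wonego]
  (3) Final Vowel Raising: [wonego] → [wonegu]
  (4) Spirantization: [wonegu] → [wonehu]
/hoyvepyo/:
  (1) Regressive Voicing Assimilation: no change — [hoyvepyo]
  (2) Degemination: no change — [hoyvepyo]
  (3) Final Vowel Raising: [hoyvepyo] → [hoyvepyu]
  (4) Spirantization: no change — [hoyvepyu]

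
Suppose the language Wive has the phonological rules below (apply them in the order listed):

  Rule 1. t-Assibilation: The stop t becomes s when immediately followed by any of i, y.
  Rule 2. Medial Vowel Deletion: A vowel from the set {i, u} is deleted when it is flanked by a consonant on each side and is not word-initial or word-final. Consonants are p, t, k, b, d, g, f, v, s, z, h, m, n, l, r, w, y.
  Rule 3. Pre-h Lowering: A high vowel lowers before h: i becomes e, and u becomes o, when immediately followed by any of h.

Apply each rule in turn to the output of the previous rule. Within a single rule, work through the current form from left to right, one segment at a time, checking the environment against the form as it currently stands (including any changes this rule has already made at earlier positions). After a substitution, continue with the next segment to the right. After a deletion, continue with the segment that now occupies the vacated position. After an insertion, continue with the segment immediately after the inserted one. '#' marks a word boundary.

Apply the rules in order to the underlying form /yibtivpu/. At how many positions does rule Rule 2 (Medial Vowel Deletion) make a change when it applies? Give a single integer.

Rule 1 t-Assibilation: [yibtivpu] → [yibsivpu]
Rule 2 Medial Vowel Deletion: [yibsivpu] → [ybsvpu]
Rule 3 Pre-h Lowering: no change — [ybsvpu]
Rule Rule 2 changed 2 position(s).

2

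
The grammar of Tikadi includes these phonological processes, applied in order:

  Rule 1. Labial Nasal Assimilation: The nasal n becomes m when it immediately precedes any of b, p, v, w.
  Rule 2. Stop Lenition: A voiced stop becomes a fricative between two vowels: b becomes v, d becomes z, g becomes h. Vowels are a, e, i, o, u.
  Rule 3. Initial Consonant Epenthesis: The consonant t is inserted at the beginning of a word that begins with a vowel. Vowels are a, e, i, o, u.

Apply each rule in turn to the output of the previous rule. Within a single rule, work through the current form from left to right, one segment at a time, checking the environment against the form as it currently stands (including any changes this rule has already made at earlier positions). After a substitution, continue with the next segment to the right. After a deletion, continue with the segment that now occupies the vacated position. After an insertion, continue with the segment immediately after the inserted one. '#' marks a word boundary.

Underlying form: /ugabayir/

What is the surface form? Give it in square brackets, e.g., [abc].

Rule 1 Labial Nasal Assimilation: no change — [ugabayir]
Rule 2 Stop Lenition: [ugabayir] → [uhavayir]
Rule 3 Initial Consonant Epenthesis: [uhavayir] → [tuhavayir]

[tuhavayir]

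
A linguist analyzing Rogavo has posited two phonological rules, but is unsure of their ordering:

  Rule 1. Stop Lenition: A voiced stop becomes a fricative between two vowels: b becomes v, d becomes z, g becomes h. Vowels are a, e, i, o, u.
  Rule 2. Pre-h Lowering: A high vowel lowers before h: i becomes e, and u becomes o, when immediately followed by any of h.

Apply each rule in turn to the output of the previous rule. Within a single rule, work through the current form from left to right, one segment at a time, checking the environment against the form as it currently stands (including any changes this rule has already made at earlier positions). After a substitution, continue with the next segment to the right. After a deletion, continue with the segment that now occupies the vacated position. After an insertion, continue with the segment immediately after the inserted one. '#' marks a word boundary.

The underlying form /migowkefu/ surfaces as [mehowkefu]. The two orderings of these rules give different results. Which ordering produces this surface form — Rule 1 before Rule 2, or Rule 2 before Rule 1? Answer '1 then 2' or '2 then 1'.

1 then 2

Order 1 then 2:
  1 Stop Lenition: [migowkefu] → [mihowkefu]
  2 Pre-h Lowering: [mihowkefu] → [mehowkefu]
  result: [mehowkefu]
Order 2 then 1:
  2 Pre-h Lowering: no change — [migowkefu]
  1 Stop Lenition: [migowkefu] → [mihowkefu]
  result: [mihowkefu]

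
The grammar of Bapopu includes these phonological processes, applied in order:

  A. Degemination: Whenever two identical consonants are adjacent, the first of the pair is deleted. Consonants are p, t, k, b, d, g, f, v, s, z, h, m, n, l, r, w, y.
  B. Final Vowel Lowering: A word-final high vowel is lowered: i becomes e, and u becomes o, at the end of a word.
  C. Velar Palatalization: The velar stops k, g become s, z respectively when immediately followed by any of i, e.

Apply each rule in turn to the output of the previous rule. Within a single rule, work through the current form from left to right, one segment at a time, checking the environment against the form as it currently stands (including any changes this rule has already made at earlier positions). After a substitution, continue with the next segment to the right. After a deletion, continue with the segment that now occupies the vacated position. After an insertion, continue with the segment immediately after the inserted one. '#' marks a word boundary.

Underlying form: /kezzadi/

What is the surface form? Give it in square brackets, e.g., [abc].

[sezade]

A Degemination: [kezzadi] → [kezadi]
B Final Vowel Lowering: [kezadi] → [kezade]
C Velar Palatalization: [kezade] → [sezade]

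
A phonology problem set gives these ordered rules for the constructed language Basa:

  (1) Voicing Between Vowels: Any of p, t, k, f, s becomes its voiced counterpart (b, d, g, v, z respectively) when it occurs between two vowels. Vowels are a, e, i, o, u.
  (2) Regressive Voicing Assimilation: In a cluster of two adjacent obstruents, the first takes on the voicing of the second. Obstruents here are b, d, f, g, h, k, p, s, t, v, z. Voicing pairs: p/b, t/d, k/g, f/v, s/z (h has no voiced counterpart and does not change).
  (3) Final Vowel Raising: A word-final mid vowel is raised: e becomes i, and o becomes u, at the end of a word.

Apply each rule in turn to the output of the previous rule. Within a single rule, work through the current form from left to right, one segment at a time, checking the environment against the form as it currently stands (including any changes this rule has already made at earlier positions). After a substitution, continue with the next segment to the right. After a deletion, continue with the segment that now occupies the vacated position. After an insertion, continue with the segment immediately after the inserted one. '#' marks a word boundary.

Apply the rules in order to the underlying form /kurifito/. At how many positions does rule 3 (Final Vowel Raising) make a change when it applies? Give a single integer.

1

(1) Voicing Between Vowels: [kurifito] → [kurivido]
(2) Regressive Voicing Assimilation: no change — [kurivido]
(3) Final Vowel Raising: [kurivido] → [kurividu]
Rule 3 changed 1 position(s).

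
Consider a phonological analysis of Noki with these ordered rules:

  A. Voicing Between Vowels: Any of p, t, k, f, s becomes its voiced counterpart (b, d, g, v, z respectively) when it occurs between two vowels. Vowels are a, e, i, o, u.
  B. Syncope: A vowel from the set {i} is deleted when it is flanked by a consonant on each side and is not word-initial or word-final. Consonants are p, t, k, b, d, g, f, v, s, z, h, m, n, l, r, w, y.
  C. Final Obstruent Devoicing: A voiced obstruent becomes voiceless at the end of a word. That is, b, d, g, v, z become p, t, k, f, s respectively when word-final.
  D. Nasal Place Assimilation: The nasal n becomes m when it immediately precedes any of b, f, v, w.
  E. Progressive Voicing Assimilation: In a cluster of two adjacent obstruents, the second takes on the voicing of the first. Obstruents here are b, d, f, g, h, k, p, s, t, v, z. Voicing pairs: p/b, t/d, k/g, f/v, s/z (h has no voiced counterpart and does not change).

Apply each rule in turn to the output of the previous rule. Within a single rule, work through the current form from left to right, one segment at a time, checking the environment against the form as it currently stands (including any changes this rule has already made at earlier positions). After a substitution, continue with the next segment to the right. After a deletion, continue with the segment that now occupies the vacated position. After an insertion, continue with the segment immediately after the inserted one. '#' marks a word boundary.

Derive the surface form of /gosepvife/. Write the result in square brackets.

[gozepffe]

A Voicing Between Vowels: [gosepvife] → [gozepvive]
B Syncope: [gozepvive] → [gozepvve]
C Final Obstruent Devoicing: no change — [gozepvve]
D Nasal Place Assimilation: no change — [gozepvve]
E Progressive Voicing Assimilation: [gozepvve] → [gozepffe]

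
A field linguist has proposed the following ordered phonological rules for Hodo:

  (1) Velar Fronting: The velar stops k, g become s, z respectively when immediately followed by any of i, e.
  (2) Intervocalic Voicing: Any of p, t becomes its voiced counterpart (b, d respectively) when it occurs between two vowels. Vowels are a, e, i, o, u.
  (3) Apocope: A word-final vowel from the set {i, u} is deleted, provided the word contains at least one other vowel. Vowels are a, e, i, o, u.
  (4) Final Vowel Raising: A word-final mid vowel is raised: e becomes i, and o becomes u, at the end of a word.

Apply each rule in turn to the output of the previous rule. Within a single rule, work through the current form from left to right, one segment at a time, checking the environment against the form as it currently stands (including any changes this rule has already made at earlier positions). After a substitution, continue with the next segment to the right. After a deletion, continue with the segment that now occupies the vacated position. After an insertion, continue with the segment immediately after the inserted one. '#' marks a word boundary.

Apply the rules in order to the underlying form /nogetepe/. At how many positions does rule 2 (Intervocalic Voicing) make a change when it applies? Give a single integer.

(1) Velar Fronting: [nogetepe] → [nozetepe]
(2) Intervocalic Voicing: [nozetepe] → [nozedebe]
(3) Apocope: no change — [nozedebe]
(4) Final Vowel Raising: [nozedebe] → [nozedebi]
Rule 2 changed 2 position(s).

2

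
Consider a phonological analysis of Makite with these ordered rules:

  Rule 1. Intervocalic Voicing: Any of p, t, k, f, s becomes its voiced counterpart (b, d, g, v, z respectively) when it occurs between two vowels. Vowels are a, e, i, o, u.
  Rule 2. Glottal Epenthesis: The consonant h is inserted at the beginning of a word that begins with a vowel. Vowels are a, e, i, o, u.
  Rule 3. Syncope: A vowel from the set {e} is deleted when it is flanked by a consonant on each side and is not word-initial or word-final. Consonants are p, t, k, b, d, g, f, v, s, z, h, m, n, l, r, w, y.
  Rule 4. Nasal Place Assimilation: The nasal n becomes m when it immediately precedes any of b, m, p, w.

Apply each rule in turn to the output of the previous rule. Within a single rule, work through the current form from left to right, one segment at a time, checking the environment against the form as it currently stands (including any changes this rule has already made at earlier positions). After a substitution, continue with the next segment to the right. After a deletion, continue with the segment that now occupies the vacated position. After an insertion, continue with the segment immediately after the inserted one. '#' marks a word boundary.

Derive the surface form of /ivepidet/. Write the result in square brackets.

Rule 1 Intervocalic Voicing: [ivepidet] → [ivebidet]
Rule 2 Glottal Epenthesis: [ivebidet] → [hivebidet]
Rule 3 Syncope: [hivebidet] → [hivbidt]
Rule 4 Nasal Place Assimilation: no change — [hivbidt]

[hivbidt]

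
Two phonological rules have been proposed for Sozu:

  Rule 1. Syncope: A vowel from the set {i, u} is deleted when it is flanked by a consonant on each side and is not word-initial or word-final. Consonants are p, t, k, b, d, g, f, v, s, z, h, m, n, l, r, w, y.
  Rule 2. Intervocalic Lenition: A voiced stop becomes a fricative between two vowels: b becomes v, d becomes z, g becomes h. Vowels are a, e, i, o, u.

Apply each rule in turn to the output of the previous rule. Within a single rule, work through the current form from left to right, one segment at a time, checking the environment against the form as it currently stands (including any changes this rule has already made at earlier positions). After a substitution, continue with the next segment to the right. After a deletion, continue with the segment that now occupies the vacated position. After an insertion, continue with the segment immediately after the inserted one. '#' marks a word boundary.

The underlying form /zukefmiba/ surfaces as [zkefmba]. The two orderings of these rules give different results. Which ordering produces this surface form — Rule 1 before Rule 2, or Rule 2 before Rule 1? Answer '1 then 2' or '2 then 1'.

1 then 2

Order 1 then 2:
  1 Syncope: [zukefmiba] → [zkefmba]
  2 Intervocalic Lenition: no change — [zkefmba]
  result: [zkefmba]
Order 2 then 1:
  2 Intervocalic Lenition: [zukefmiba] → [zukefmiva]
  1 Syncope: [zukefmiva] → [zkefmva]
  result: [zkefmva]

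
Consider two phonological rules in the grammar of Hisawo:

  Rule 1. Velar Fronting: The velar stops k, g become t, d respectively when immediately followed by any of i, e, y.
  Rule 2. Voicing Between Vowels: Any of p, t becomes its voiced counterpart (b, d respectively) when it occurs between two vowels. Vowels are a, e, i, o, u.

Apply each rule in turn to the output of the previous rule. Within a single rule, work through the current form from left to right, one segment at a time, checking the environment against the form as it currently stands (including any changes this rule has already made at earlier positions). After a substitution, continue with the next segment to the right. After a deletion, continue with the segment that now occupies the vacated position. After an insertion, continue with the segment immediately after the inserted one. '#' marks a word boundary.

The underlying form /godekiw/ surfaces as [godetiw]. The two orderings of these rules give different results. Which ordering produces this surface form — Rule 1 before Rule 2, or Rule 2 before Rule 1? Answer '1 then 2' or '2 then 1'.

Order 1 then 2:
  1 Velar Fronting: [godekiw] → [godetiw]
  2 Voicing Between Vowels: [godetiw] → [godediw]
  result: [godediw]
Order 2 then 1:
  2 Voicing Between Vowels: no change — [godekiw]
  1 Velar Fronting: [godekiw] → [godetiw]
  result: [godetiw]

2 then 1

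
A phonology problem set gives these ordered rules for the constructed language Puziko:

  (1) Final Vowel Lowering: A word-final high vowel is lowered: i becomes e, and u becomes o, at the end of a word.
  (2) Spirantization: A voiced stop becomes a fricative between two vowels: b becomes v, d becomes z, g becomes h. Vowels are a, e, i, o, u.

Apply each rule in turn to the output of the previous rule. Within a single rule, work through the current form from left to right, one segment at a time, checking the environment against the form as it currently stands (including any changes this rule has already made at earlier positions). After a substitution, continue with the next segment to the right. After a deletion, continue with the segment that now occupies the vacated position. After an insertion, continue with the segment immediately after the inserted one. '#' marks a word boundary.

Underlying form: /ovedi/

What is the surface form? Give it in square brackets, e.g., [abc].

[oveze]

(1) Final Vowel Lowering: [ovedi] → [ovede]
(2) Spirantization: [ovede] → [oveze]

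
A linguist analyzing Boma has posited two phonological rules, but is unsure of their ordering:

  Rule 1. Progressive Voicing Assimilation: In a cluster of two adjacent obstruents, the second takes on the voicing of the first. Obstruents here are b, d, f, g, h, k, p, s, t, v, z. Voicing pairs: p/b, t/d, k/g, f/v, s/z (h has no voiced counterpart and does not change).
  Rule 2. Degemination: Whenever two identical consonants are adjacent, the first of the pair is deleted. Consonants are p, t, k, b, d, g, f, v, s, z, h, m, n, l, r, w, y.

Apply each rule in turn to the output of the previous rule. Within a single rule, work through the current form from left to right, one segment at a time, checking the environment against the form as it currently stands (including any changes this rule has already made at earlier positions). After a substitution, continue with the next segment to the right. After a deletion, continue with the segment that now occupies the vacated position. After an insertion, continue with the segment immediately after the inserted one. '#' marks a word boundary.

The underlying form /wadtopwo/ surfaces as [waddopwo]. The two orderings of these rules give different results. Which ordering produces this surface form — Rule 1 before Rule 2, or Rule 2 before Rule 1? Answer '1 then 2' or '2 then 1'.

Order 1 then 2:
  1 Progressive Voicing Assimilation: [wadtopwo] → [waddopwo]
  2 Degemination: [waddopwo] → [wadopwo]
  result: [wadopwo]
Order 2 then 1:
  2 Degemination: no change — [wadtopwo]
  1 Progressive Voicing Assimilation: [wadtopwo] → [waddopwo]
  result: [waddopwo]

2 then 1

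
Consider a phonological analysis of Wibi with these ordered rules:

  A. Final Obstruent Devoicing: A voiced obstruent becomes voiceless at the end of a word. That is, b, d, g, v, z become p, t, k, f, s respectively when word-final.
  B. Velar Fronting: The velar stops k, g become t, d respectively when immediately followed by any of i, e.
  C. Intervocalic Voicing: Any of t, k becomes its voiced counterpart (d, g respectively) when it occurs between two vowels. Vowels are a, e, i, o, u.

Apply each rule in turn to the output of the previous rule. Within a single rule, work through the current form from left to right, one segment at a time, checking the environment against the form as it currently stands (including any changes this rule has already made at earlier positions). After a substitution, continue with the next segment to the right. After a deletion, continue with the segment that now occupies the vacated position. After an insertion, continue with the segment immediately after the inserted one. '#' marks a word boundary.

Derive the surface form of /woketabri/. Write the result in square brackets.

[wodedabri]

A Final Obstruent Devoicing: no change — [woketabri]
B Velar Fronting: [woketabri] → [wotetabri]
C Intervocalic Voicing: [wotetabri] → [wodedabri]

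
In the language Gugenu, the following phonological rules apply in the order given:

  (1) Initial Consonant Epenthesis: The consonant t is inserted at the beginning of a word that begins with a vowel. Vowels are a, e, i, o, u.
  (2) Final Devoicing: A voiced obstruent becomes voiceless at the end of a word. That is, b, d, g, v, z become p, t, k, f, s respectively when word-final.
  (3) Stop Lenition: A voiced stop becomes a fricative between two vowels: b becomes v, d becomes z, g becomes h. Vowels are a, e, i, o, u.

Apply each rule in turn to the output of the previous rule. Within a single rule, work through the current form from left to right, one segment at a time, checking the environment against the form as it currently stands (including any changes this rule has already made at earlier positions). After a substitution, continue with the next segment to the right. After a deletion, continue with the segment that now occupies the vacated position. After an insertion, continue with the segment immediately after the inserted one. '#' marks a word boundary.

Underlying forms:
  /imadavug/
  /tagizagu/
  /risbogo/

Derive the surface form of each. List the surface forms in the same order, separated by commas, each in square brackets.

[timazavuk], [tahizahu], [risboho]

/imadavug/:
  (1) Initial Consonant Epenthesis: [imadavug] → [timadavug]
  (2) Final Devoicing: [timadavug] → [timadavuk]
  (3) Stop Lenition: [timadavuk] → [timazavuk]
/tagizagu/:
  (1) Initial Consonant Epenthesis: no change — [tagizagu]
  (2) Final Devoicing: no change — [tagizagu]
  (3) Stop Lenition: [tagizagu] → [tahizahu]
/risbogo/:
  (1) Initial Consonant Epenthesis: no change — [risbogo]
  (2) Final Devoicing: no change — [risbogo]
  (3) Stop Lenition: [risbogo] → [risboho]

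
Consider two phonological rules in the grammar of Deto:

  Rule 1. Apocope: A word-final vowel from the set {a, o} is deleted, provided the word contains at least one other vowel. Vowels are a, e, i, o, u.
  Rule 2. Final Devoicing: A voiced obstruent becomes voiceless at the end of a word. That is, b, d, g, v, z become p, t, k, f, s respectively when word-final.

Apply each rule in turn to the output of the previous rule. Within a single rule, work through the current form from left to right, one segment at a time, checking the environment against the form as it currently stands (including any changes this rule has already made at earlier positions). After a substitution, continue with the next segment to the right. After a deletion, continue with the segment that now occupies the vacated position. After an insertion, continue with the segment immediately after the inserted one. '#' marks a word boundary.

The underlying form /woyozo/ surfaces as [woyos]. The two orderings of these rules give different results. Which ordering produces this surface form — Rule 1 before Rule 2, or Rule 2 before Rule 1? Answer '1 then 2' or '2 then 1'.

Order 1 then 2:
  1 Apocope: [woyozo] → [woyoz]
  2 Final Devoicing: [woyoz] → [woyos]
  result: [woyos]
Order 2 then 1:
  2 Final Devoicing: no change — [woyozo]
  1 Apocope: [woyozo] → [woyoz]
  result: [woyoz]

1 then 2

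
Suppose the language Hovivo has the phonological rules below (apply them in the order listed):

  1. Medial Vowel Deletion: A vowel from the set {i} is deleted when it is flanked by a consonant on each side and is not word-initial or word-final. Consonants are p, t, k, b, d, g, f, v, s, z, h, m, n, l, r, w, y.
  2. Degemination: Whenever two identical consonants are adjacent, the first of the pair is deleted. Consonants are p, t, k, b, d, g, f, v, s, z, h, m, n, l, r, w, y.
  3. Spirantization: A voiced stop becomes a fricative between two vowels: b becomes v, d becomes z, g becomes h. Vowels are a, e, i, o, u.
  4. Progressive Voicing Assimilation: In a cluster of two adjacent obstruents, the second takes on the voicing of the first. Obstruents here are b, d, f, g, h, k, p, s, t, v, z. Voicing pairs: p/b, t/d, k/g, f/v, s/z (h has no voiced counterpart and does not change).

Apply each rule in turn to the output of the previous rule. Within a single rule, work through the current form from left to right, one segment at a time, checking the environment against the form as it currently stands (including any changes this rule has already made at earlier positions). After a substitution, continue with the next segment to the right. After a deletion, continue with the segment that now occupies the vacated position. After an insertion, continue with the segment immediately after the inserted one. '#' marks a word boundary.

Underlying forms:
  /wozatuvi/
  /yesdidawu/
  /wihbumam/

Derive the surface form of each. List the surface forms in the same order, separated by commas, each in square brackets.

[wozatuvi], [yestawu], [whpumam]

/wozatuvi/:
  1 Medial Vowel Deletion: no change — [wozatuvi]
  2 Degemination: no change — [wozatuvi]
  3 Spirantization: no change — [wozatuvi]
  4 Progressive Voicing Assimilation: no change — [wozatuvi]
/yesdidawu/:
  1 Medial Vowel Deletion: [yesdidawu] → [yesddawu]
  2 Degemination: [yesddawu] → [yesdawu]
  3 Spirantization: no change — [yesdawu]
  4 Progressive Voicing Assimilation: [yesdawu] → [yestawu]
/wihbumam/:
  1 Medial Vowel Deletion: [wihbumam] → [whbumam]
  2 Degemination: no change — [whbumam]
  3 Spirantization: no change — [whbumam]
  4 Progressive Voicing Assimilation: [whbumam] → [whpumam]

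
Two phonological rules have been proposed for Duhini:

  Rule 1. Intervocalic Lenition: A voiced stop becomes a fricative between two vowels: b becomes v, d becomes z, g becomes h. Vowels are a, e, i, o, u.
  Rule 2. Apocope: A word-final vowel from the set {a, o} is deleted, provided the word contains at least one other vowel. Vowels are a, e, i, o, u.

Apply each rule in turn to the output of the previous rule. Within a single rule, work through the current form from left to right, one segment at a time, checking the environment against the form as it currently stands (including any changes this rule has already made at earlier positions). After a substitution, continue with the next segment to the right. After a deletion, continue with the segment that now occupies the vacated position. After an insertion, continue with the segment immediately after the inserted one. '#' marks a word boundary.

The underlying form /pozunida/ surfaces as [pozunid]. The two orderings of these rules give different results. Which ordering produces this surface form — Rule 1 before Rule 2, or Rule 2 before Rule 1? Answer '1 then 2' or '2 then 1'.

Order 1 then 2:
  1 Intervocalic Lenition: [pozunida] → [pozuniza]
  2 Apocope: [pozuniza] → [pozuniz]
  result: [pozuniz]
Order 2 then 1:
  2 Apocope: [pozunida] → [pozunid]
  1 Intervocalic Lenition: no change — [pozunid]
  result: [pozunid]

2 then 1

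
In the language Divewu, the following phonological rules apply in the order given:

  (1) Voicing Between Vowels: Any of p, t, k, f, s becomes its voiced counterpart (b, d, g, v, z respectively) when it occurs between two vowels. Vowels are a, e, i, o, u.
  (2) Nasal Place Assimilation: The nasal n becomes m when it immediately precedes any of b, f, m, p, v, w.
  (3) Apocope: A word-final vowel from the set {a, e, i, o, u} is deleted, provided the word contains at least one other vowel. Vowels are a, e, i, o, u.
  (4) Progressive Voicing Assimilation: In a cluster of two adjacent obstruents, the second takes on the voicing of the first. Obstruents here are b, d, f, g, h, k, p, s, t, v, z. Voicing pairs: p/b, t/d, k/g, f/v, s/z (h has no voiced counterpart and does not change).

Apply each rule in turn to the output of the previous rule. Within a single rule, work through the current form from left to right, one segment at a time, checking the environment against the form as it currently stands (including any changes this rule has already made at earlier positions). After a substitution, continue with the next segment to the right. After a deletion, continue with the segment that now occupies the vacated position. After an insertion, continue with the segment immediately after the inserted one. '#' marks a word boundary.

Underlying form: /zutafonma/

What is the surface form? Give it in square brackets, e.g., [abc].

(1) Voicing Between Vowels: [zutafonma] → [zudavonma]
(2) Nasal Place Assimilation: [zudavonma] → [zudavomma]
(3) Apocope: [zudavomma] → [zudavomm]
(4) Progressive Voicing Assimilation: no change — [zudavomm]

[zudavomm]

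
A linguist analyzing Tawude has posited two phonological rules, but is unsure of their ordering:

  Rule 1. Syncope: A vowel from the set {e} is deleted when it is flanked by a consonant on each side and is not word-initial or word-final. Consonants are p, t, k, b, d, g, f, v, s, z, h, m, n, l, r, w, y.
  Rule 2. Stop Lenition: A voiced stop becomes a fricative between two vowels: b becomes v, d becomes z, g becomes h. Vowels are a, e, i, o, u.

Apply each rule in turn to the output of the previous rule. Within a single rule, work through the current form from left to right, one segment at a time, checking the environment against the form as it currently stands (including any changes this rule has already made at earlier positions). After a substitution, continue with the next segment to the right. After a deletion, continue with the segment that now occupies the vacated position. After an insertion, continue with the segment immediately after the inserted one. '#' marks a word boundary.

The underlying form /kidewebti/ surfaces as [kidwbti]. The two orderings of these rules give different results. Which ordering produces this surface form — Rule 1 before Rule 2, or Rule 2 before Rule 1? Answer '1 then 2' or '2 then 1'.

Order 1 then 2:
  1 Syncope: [kidewebti] → [kidwbti]
  2 Stop Lenition: no change — [kidwbti]
  result: [kidwbti]
Order 2 then 1:
  2 Stop Lenition: [kidewebti] → [kizewebti]
  1 Syncope: [kizewebti] → [kizwbti]
  result: [kizwbti]

1 then 2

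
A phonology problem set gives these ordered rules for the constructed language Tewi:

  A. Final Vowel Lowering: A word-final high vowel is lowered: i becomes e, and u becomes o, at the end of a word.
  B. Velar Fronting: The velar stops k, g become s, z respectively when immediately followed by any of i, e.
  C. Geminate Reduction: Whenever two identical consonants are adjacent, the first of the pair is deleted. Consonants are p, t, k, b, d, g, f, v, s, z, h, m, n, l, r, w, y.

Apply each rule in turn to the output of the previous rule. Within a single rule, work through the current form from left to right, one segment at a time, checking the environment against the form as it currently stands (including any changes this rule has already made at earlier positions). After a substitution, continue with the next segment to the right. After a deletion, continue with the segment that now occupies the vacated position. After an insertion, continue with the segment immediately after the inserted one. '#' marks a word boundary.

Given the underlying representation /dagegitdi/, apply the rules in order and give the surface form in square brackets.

A Final Vowel Lowering: [dagegitdi] → [dagegitde]
B Velar Fronting: [dagegitde] → [dazezitde]
C Geminate Reduction: no change — [dazezitde]

[dazezitde]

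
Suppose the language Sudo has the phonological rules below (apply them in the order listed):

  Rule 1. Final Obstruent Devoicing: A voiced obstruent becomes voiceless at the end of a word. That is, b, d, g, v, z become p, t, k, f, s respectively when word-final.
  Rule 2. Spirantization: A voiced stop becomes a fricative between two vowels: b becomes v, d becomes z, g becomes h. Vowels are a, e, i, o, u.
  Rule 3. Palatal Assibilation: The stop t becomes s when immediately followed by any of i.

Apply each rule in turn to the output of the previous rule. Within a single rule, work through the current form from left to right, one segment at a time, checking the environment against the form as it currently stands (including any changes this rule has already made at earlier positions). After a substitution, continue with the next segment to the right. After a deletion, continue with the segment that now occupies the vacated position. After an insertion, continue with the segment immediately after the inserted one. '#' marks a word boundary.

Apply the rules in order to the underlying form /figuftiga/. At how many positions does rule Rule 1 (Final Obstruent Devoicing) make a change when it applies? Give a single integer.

Rule 1 Final Obstruent Devoicing: no change — [figuftiga]
Rule 2 Spirantization: [figuftiga] → [fihuftiha]
Rule 3 Palatal Assibilation: [fihuftiha] → [fihufsiha]
Rule Rule 1 changed 0 position(s).

0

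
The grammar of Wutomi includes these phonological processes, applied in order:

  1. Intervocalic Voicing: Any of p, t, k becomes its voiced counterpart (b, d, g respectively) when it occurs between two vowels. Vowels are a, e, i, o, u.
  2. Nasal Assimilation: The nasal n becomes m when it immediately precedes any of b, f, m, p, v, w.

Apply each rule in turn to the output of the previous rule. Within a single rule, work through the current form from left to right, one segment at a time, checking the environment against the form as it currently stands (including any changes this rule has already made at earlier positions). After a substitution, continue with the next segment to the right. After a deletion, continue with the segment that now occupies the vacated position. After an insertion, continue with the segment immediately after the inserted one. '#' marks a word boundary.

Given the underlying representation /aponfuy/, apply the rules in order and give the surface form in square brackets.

[abomfuy]

1 Intervocalic Voicing: [aponfuy] → [abonfuy]
2 Nasal Assimilation: [abonfuy] → [abomfuy]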